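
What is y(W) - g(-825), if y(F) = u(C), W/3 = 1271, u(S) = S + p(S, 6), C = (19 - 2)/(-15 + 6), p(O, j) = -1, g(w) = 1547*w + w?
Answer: 11493874/9 ≈ 1.2771e+6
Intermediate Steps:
g(w) = 1548*w
C = -17/9 (C = 17/(-9) = 17*(-⅑) = -17/9 ≈ -1.8889)
u(S) = -1 + S (u(S) = S - 1 = -1 + S)
W = 3813 (W = 3*1271 = 3813)
y(F) = -26/9 (y(F) = -1 - 17/9 = -26/9)
y(W) - g(-825) = -26/9 - 1548*(-825) = -26/9 - 1*(-1277100) = -26/9 + 1277100 = 11493874/9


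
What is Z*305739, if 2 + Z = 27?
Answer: 7643475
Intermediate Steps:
Z = 25 (Z = -2 + 27 = 25)
Z*305739 = 25*305739 = 7643475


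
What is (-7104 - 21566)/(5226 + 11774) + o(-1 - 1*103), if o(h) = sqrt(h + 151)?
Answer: -2867/1700 + sqrt(47) ≈ 5.1692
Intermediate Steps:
o(h) = sqrt(151 + h)
(-7104 - 21566)/(5226 + 11774) + o(-1 - 1*103) = (-7104 - 21566)/(5226 + 11774) + sqrt(151 + (-1 - 1*103)) = -28670/17000 + sqrt(151 + (-1 - 103)) = -28670*1/17000 + sqrt(151 - 104) = -2867/1700 + sqrt(47)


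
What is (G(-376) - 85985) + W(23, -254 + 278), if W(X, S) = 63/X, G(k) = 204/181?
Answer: -357939460/4163 ≈ -85981.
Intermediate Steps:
G(k) = 204/181 (G(k) = 204*(1/181) = 204/181)
(G(-376) - 85985) + W(23, -254 + 278) = (204/181 - 85985) + 63/23 = -15563081/181 + 63*(1/23) = -15563081/181 + 63/23 = -357939460/4163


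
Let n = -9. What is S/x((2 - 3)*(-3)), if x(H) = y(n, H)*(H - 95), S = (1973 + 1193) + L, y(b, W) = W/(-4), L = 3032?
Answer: 2066/23 ≈ 89.826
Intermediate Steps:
y(b, W) = -W/4 (y(b, W) = W*(-¼) = -W/4)
S = 6198 (S = (1973 + 1193) + 3032 = 3166 + 3032 = 6198)
x(H) = -H*(-95 + H)/4 (x(H) = (-H/4)*(H - 95) = (-H/4)*(-95 + H) = -H*(-95 + H)/4)
S/x((2 - 3)*(-3)) = 6198/((((2 - 3)*(-3))*(95 - (2 - 3)*(-3))/4)) = 6198/(((-1*(-3))*(95 - (-1)*(-3))/4)) = 6198/(((¼)*3*(95 - 1*3))) = 6198/(((¼)*3*(95 - 3))) = 6198/(((¼)*3*92)) = 6198/69 = 6198*(1/69) = 2066/23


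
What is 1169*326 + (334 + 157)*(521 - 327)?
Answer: 476348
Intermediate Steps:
1169*326 + (334 + 157)*(521 - 327) = 381094 + 491*194 = 381094 + 95254 = 476348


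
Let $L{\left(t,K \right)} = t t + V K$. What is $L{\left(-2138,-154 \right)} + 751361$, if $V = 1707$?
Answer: $5059527$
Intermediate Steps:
$L{\left(t,K \right)} = t^{2} + 1707 K$ ($L{\left(t,K \right)} = t t + 1707 K = t^{2} + 1707 K$)
$L{\left(-2138,-154 \right)} + 751361 = \left(\left(-2138\right)^{2} + 1707 \left(-154\right)\right) + 751361 = \left(4571044 - 262878\right) + 751361 = 4308166 + 751361 = 5059527$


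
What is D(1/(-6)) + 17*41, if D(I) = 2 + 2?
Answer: 701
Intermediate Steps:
D(I) = 4
D(1/(-6)) + 17*41 = 4 + 17*41 = 4 + 697 = 701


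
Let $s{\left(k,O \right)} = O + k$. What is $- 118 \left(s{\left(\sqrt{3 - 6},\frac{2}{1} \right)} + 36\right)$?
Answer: $-4484 - 118 i \sqrt{3} \approx -4484.0 - 204.38 i$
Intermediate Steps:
$- 118 \left(s{\left(\sqrt{3 - 6},\frac{2}{1} \right)} + 36\right) = - 118 \left(\left(\frac{2}{1} + \sqrt{3 - 6}\right) + 36\right) = - 118 \left(\left(2 \cdot 1 + \sqrt{-3}\right) + 36\right) = - 118 \left(\left(2 + i \sqrt{3}\right) + 36\right) = - 118 \left(38 + i \sqrt{3}\right) = -4484 - 118 i \sqrt{3}$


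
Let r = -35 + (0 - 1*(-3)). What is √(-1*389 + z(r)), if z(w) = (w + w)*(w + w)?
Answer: √3707 ≈ 60.885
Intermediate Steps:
r = -32 (r = -35 + (0 + 3) = -35 + 3 = -32)
z(w) = 4*w² (z(w) = (2*w)*(2*w) = 4*w²)
√(-1*389 + z(r)) = √(-1*389 + 4*(-32)²) = √(-389 + 4*1024) = √(-389 + 4096) = √3707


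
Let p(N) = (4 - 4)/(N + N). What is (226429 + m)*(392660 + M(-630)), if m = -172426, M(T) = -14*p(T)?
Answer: 21204817980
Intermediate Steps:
p(N) = 0 (p(N) = 0/((2*N)) = 0*(1/(2*N)) = 0)
M(T) = 0 (M(T) = -14*0 = 0)
(226429 + m)*(392660 + M(-630)) = (226429 - 172426)*(392660 + 0) = 54003*392660 = 21204817980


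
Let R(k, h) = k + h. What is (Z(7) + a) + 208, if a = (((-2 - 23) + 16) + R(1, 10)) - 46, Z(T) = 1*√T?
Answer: 164 + √7 ≈ 166.65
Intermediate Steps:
Z(T) = √T
R(k, h) = h + k
a = -44 (a = (((-2 - 23) + 16) + (10 + 1)) - 46 = ((-25 + 16) + 11) - 46 = (-9 + 11) - 46 = 2 - 46 = -44)
(Z(7) + a) + 208 = (√7 - 44) + 208 = (-44 + √7) + 208 = 164 + √7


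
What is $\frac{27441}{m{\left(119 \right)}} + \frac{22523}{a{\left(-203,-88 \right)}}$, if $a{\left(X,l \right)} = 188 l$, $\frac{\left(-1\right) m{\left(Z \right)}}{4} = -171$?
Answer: $\frac{12182727}{314336} \approx 38.757$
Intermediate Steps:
$m{\left(Z \right)} = 684$ ($m{\left(Z \right)} = \left(-4\right) \left(-171\right) = 684$)
$\frac{27441}{m{\left(119 \right)}} + \frac{22523}{a{\left(-203,-88 \right)}} = \frac{27441}{684} + \frac{22523}{188 \left(-88\right)} = 27441 \cdot \frac{1}{684} + \frac{22523}{-16544} = \frac{3049}{76} + 22523 \left(- \frac{1}{16544}\right) = \frac{3049}{76} - \frac{22523}{16544} = \frac{12182727}{314336}$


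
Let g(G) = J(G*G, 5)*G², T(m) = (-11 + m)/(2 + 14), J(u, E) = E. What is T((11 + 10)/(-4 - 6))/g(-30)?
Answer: -131/720000 ≈ -0.00018194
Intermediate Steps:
T(m) = -11/16 + m/16 (T(m) = (-11 + m)/16 = (-11 + m)*(1/16) = -11/16 + m/16)
g(G) = 5*G²
T((11 + 10)/(-4 - 6))/g(-30) = (-11/16 + ((11 + 10)/(-4 - 6))/16)/((5*(-30)²)) = (-11/16 + (21/(-10))/16)/((5*900)) = (-11/16 + (21*(-⅒))/16)/4500 = (-11/16 + (1/16)*(-21/10))*(1/4500) = (-11/16 - 21/160)*(1/4500) = -131/160*1/4500 = -131/720000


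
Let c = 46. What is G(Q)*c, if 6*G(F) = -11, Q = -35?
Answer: -253/3 ≈ -84.333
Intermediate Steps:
G(F) = -11/6 (G(F) = (⅙)*(-11) = -11/6)
G(Q)*c = -11/6*46 = -253/3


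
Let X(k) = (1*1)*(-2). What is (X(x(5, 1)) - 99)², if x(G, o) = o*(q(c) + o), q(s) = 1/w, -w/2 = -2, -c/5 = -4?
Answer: 10201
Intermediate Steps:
c = 20 (c = -5*(-4) = 20)
w = 4 (w = -2*(-2) = 4)
q(s) = ¼ (q(s) = 1/4 = ¼)
x(G, o) = o*(¼ + o)
X(k) = -2 (X(k) = 1*(-2) = -2)
(X(x(5, 1)) - 99)² = (-2 - 99)² = (-101)² = 10201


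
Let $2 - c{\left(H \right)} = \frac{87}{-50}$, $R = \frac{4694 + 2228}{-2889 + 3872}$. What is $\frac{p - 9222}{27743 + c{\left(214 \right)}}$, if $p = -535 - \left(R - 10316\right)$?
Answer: $\frac{27128750}{1363752271} \approx 0.019893$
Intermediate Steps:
$R = \frac{6922}{983} \approx 7.0417$
$c{\left(H \right)} = \frac{187}{50}$ ($c{\left(H \right)} = 2 - \frac{87}{-50} = 2 - 87 \left(- \frac{1}{50}\right) = 2 - - \frac{87}{50} = 2 + \frac{87}{50} = \frac{187}{50}$)
$p = \frac{9607801}{983}$ ($p = -535 - \left(\frac{6922}{983} - 10316\right) = -535 - - \frac{10133706}{983} = -535 + \frac{10133706}{983} = \frac{9607801}{983} \approx 9774.0$)
$\frac{p - 9222}{27743 + c{\left(214 \right)}} = \frac{\frac{9607801}{983} - 9222}{27743 + \frac{187}{50}} = \frac{542575}{983 \cdot \frac{1387337}{50}} = \frac{542575}{983} \cdot \frac{50}{1387337} = \frac{27128750}{1363752271}$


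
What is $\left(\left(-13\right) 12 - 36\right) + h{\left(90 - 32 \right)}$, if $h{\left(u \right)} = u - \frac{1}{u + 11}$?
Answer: $- \frac{9247}{69} \approx -134.01$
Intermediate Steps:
$h{\left(u \right)} = u - \frac{1}{11 + u}$
$\left(\left(-13\right) 12 - 36\right) + h{\left(90 - 32 \right)} = \left(\left(-13\right) 12 - 36\right) + \frac{-1 + \left(90 - 32\right)^{2} + 11 \left(90 - 32\right)}{11 + \left(90 - 32\right)} = \left(-156 - 36\right) + \frac{-1 + \left(90 - 32\right)^{2} + 11 \left(90 - 32\right)}{11 + \left(90 - 32\right)} = -192 + \frac{-1 + 58^{2} + 11 \cdot 58}{11 + 58} = -192 + \frac{-1 + 3364 + 638}{69} = -192 + \frac{1}{69} \cdot 4001 = -192 + \frac{4001}{69} = - \frac{9247}{69}$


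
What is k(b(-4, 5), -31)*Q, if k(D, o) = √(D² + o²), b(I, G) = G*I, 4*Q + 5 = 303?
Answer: 149*√1361/2 ≈ 2748.4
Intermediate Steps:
Q = 149/2 (Q = -5/4 + (¼)*303 = -5/4 + 303/4 = 149/2 ≈ 74.500)
k(b(-4, 5), -31)*Q = √((5*(-4))² + (-31)²)*(149/2) = √((-20)² + 961)*(149/2) = √(400 + 961)*(149/2) = √1361*(149/2) = 149*√1361/2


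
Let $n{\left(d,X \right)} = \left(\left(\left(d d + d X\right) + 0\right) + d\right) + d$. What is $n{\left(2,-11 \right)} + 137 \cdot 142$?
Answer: $19440$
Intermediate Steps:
$n{\left(d,X \right)} = d^{2} + 2 d + X d$ ($n{\left(d,X \right)} = \left(\left(\left(d^{2} + X d\right) + 0\right) + d\right) + d = \left(\left(d^{2} + X d\right) + d\right) + d = \left(d + d^{2} + X d\right) + d = d^{2} + 2 d + X d$)
$n{\left(2,-11 \right)} + 137 \cdot 142 = 2 \left(2 - 11 + 2\right) + 137 \cdot 142 = 2 \left(-7\right) + 19454 = -14 + 19454 = 19440$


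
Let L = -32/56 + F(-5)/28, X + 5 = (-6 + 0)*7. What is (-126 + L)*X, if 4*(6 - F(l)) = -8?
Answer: 41548/7 ≈ 5935.4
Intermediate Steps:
F(l) = 8 (F(l) = 6 - ¼*(-8) = 6 + 2 = 8)
X = -47 (X = -5 + (-6 + 0)*7 = -5 - 6*7 = -5 - 42 = -47)
L = -2/7 (L = -32/56 + 8/28 = -32*1/56 + 8*(1/28) = -4/7 + 2/7 = -2/7 ≈ -0.28571)
(-126 + L)*X = (-126 - 2/7)*(-47) = -884/7*(-47) = 41548/7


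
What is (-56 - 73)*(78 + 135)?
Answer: -27477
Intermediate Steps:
(-56 - 73)*(78 + 135) = -129*213 = -27477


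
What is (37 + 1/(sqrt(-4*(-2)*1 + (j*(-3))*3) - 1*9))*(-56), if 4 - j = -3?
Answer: -35161/17 + 7*I*sqrt(55)/17 ≈ -2068.3 + 3.0537*I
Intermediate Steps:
j = 7 (j = 4 - 1*(-3) = 4 + 3 = 7)
(37 + 1/(sqrt(-4*(-2)*1 + (j*(-3))*3) - 1*9))*(-56) = (37 + 1/(sqrt(-4*(-2)*1 + (7*(-3))*3) - 1*9))*(-56) = (37 + 1/(sqrt(8*1 - 21*3) - 9))*(-56) = (37 + 1/(sqrt(8 - 63) - 9))*(-56) = (37 + 1/(sqrt(-55) - 9))*(-56) = (37 + 1/(I*sqrt(55) - 9))*(-56) = (37 + 1/(-9 + I*sqrt(55)))*(-56) = -2072 - 56/(-9 + I*sqrt(55))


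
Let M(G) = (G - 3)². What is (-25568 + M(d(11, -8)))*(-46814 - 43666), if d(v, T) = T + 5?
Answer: 2310135360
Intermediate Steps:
d(v, T) = 5 + T
M(G) = (-3 + G)²
(-25568 + M(d(11, -8)))*(-46814 - 43666) = (-25568 + (-3 + (5 - 8))²)*(-46814 - 43666) = (-25568 + (-3 - 3)²)*(-90480) = (-25568 + (-6)²)*(-90480) = (-25568 + 36)*(-90480) = -25532*(-90480) = 2310135360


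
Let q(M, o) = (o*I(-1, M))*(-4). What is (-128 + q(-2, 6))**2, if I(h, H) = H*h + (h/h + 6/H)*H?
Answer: 73984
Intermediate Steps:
I(h, H) = H*h + H*(1 + 6/H) (I(h, H) = H*h + (1 + 6/H)*H = H*h + H*(1 + 6/H))
q(M, o) = -24*o (q(M, o) = (o*(6 + M + M*(-1)))*(-4) = (o*(6 + M - M))*(-4) = (o*6)*(-4) = (6*o)*(-4) = -24*o)
(-128 + q(-2, 6))**2 = (-128 - 24*6)**2 = (-128 - 144)**2 = (-272)**2 = 73984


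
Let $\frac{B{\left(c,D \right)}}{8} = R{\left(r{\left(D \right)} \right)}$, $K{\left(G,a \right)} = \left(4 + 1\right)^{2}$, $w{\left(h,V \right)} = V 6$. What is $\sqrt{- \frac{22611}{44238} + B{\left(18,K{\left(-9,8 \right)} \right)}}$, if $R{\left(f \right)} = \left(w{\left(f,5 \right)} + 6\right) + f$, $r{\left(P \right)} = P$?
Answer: $\frac{\sqrt{106001783206}}{14746} \approx 22.079$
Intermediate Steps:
$w{\left(h,V \right)} = 6 V$
$K{\left(G,a \right)} = 25$ ($K{\left(G,a \right)} = 5^{2} = 25$)
$R{\left(f \right)} = 36 + f$ ($R{\left(f \right)} = \left(6 \cdot 5 + 6\right) + f = \left(30 + 6\right) + f = 36 + f$)
$B{\left(c,D \right)} = 288 + 8 D$ ($B{\left(c,D \right)} = 8 \left(36 + D\right) = 288 + 8 D$)
$\sqrt{- \frac{22611}{44238} + B{\left(18,K{\left(-9,8 \right)} \right)}} = \sqrt{- \frac{22611}{44238} + \left(288 + 8 \cdot 25\right)} = \sqrt{\left(-22611\right) \frac{1}{44238} + \left(288 + 200\right)} = \sqrt{- \frac{7537}{14746} + 488} = \sqrt{\frac{7188511}{14746}} = \frac{\sqrt{106001783206}}{14746}$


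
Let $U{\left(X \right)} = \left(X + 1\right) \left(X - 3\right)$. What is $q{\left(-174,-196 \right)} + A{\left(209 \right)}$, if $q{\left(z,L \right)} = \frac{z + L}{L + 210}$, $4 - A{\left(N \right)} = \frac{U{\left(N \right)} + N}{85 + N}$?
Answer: $- \frac{50063}{294} \approx -170.28$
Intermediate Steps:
$U{\left(X \right)} = \left(1 + X\right) \left(-3 + X\right)$
$A{\left(N \right)} = 4 - \frac{-3 + N^{2} - N}{85 + N}$ ($A{\left(N \right)} = 4 - \frac{\left(-3 + N^{2} - 2 N\right) + N}{85 + N} = 4 - \frac{-3 + N^{2} - N}{85 + N}$)
$q{\left(z,L \right)} = \frac{L + z}{210 + L}$
$q{\left(-174,-196 \right)} + A{\left(209 \right)} = \frac{-196 - 174}{210 - 196} + \frac{343 - 209^{2} + 5 \cdot 209}{85 + 209} = \frac{1}{14} \left(-370\right) + \frac{343 - 43681 + 1045}{294} = - \frac{185}{7} + \frac{1}{294} \left(-42293\right) = - \frac{185}{7} - \frac{42293}{294} = - \frac{50063}{294}$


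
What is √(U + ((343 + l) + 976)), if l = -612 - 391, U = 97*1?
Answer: √413 ≈ 20.322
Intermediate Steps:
U = 97
l = -1003
√(U + ((343 + l) + 976)) = √(97 + ((343 - 1003) + 976)) = √(97 + (-660 + 976)) = √(97 + 316) = √413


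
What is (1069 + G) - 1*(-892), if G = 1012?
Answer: 2973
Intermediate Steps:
(1069 + G) - 1*(-892) = (1069 + 1012) - 1*(-892) = 2081 + 892 = 2973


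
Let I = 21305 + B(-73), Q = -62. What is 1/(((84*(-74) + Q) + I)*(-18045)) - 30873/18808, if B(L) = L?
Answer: -4165461271349/2537621721720 ≈ -1.6415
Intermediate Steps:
I = 21232 (I = 21305 - 73 = 21232)
1/(((84*(-74) + Q) + I)*(-18045)) - 30873/18808 = 1/(((84*(-74) - 62) + 21232)*(-18045)) - 30873/18808 = -1/18045/((-6216 - 62) + 21232) - 30873*1/18808 = -1/18045/(-6278 + 21232) - 30873/18808 = -1/18045/14954 - 30873/18808 = (1/14954)*(-1/18045) - 30873/18808 = -1/269844930 - 30873/18808 = -4165461271349/2537621721720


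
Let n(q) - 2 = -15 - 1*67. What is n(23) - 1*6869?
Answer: -6949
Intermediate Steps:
n(q) = -80 (n(q) = 2 + (-15 - 1*67) = 2 + (-15 - 67) = 2 - 82 = -80)
n(23) - 1*6869 = -80 - 1*6869 = -80 - 6869 = -6949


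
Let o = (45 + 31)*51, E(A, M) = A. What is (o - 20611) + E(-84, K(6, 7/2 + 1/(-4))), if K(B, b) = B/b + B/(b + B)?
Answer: -16819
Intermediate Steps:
K(B, b) = B/b + B/(B + b)
o = 3876 (o = 76*51 = 3876)
(o - 20611) + E(-84, K(6, 7/2 + 1/(-4))) = (3876 - 20611) - 84 = -16735 - 84 = -16819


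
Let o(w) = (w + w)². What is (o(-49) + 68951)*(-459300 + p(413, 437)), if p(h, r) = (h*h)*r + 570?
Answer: 5819348351265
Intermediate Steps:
o(w) = 4*w² (o(w) = (2*w)² = 4*w²)
p(h, r) = 570 + r*h² (p(h, r) = h²*r + 570 = r*h² + 570 = 570 + r*h²)
(o(-49) + 68951)*(-459300 + p(413, 437)) = (4*(-49)² + 68951)*(-459300 + (570 + 437*413²)) = (4*2401 + 68951)*(-459300 + (570 + 437*170569)) = (9604 + 68951)*(-459300 + (570 + 74538653)) = 78555*(-459300 + 74539223) = 78555*74079923 = 5819348351265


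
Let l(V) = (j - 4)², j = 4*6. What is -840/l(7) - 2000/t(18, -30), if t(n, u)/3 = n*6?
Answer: -6701/810 ≈ -8.2728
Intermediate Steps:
t(n, u) = 18*n (t(n, u) = 3*(n*6) = 3*(6*n) = 18*n)
j = 24
l(V) = 400 (l(V) = (24 - 4)² = 20² = 400)
-840/l(7) - 2000/t(18, -30) = -840/400 - 2000/(18*18) = -840*1/400 - 2000/324 = -21/10 - 2000*1/324 = -21/10 - 500/81 = -6701/810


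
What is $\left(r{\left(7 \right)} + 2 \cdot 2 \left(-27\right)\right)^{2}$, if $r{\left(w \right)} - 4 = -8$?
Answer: $12544$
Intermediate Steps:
$r{\left(w \right)} = -4$ ($r{\left(w \right)} = 4 - 8 = -4$)
$\left(r{\left(7 \right)} + 2 \cdot 2 \left(-27\right)\right)^{2} = \left(-4 + 2 \cdot 2 \left(-27\right)\right)^{2} = \left(-4 + 4 \left(-27\right)\right)^{2} = \left(-4 - 108\right)^{2} = \left(-112\right)^{2} = 12544$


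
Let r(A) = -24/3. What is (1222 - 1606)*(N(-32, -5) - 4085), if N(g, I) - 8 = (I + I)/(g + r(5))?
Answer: 1565472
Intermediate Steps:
r(A) = -8 (r(A) = -24/3 = -4*2 = -8)
N(g, I) = 8 + 2*I/(-8 + g) (N(g, I) = 8 + (I + I)/(g - 8) = 8 + (2*I)/(-8 + g) = 8 + 2*I/(-8 + g))
(1222 - 1606)*(N(-32, -5) - 4085) = (1222 - 1606)*(2*(-32 - 5 + 4*(-32))/(-8 - 32) - 4085) = -384*(2*(-32 - 5 - 128)/(-40) - 4085) = -384*(2*(-1/40)*(-165) - 4085) = -384*(33/4 - 4085) = -384*(-16307/4) = 1565472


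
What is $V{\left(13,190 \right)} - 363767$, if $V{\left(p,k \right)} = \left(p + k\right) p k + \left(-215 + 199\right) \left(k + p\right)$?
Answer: $134395$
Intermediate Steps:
$V{\left(p,k \right)} = - 16 k - 16 p + k p \left(k + p\right)$ ($V{\left(p,k \right)} = \left(k + p\right) p k - 16 \left(k + p\right) = p \left(k + p\right) k - \left(16 k + 16 p\right) = k p \left(k + p\right) - \left(16 k + 16 p\right) = - 16 k - 16 p + k p \left(k + p\right)$)
$V{\left(13,190 \right)} - 363767 = \left(\left(-16\right) 190 - 208 + 190 \cdot 13^{2} + 13 \cdot 190^{2}\right) - 363767 = \left(-3040 - 208 + 190 \cdot 169 + 13 \cdot 36100\right) - 363767 = \left(-3040 - 208 + 32110 + 469300\right) - 363767 = 498162 - 363767 = 134395$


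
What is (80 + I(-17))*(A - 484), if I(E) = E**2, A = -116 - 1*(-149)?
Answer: -166419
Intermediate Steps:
A = 33 (A = -116 + 149 = 33)
(80 + I(-17))*(A - 484) = (80 + (-17)**2)*(33 - 484) = (80 + 289)*(-451) = 369*(-451) = -166419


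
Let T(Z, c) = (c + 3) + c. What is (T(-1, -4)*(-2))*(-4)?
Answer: -40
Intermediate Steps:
T(Z, c) = 3 + 2*c (T(Z, c) = (3 + c) + c = 3 + 2*c)
(T(-1, -4)*(-2))*(-4) = ((3 + 2*(-4))*(-2))*(-4) = ((3 - 8)*(-2))*(-4) = -5*(-2)*(-4) = 10*(-4) = -40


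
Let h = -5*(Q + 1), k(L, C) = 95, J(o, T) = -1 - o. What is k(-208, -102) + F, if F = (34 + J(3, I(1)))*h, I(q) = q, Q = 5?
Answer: -805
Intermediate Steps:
h = -30 (h = -5*(5 + 1) = -5*6 = -30)
F = -900 (F = (34 + (-1 - 1*3))*(-30) = (34 + (-1 - 3))*(-30) = (34 - 4)*(-30) = 30*(-30) = -900)
k(-208, -102) + F = 95 - 900 = -805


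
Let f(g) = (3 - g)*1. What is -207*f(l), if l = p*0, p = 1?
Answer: -621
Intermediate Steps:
l = 0 (l = 1*0 = 0)
f(g) = 3 - g
-207*f(l) = -207*(3 - 1*0) = -207*(3 + 0) = -207*3 = -621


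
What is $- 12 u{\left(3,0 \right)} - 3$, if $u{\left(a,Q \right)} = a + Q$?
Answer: $-39$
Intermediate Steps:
$u{\left(a,Q \right)} = Q + a$
$- 12 u{\left(3,0 \right)} - 3 = - 12 \left(0 + 3\right) - 3 = \left(-12\right) 3 - 3 = -36 - 3 = -39$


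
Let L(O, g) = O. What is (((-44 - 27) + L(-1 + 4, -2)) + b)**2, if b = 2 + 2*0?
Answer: 4356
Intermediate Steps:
b = 2 (b = 2 + 0 = 2)
(((-44 - 27) + L(-1 + 4, -2)) + b)**2 = (((-44 - 27) + (-1 + 4)) + 2)**2 = ((-71 + 3) + 2)**2 = (-68 + 2)**2 = (-66)**2 = 4356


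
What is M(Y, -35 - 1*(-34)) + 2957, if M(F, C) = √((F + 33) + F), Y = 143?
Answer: 2957 + √319 ≈ 2974.9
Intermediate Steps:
M(F, C) = √(33 + 2*F) (M(F, C) = √((33 + F) + F) = √(33 + 2*F))
M(Y, -35 - 1*(-34)) + 2957 = √(33 + 2*143) + 2957 = √(33 + 286) + 2957 = √319 + 2957 = 2957 + √319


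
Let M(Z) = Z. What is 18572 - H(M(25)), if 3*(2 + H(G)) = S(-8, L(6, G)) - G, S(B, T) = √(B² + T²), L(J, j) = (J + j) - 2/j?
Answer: 55747/3 - √637529/75 ≈ 18572.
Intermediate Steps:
L(J, j) = J + j - 2/j
H(G) = -2 - G/3 + √(64 + (6 + G - 2/G)²)/3 (H(G) = -2 + (√((-8)² + (6 + G - 2/G)²) - G)/3 = -2 + (√(64 + (6 + G - 2/G)²) - G)/3 = -2 + (-G/3 + √(64 + (6 + G - 2/G)²)/3) = -2 - G/3 + √(64 + (6 + G - 2/G)²)/3)
18572 - H(M(25)) = 18572 - (-2 - ⅓*25 + √(64 + (-2 + 25² + 6*25)²/25²)/3) = 18572 - (-2 - 25/3 + √(64 + (-2 + 625 + 150)²/625)/3) = 18572 - (-2 - 25/3 + √(64 + (1/625)*773²)/3) = 18572 - (-2 - 25/3 + √(64 + (1/625)*597529)/3) = 18572 - (-2 - 25/3 + √(64 + 597529/625)/3) = 18572 - (-2 - 25/3 + √(637529/625)/3) = 18572 - (-2 - 25/3 + (√637529/25)/3) = 18572 - (-2 - 25/3 + √637529/75) = 18572 - (-31/3 + √637529/75) = 18572 + (31/3 - √637529/75) = 55747/3 - √637529/75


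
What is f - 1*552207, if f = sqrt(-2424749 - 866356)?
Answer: -552207 + I*sqrt(3291105) ≈ -5.5221e+5 + 1814.1*I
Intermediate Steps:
f = I*sqrt(3291105) (f = sqrt(-3291105) = I*sqrt(3291105) ≈ 1814.1*I)
f - 1*552207 = I*sqrt(3291105) - 1*552207 = I*sqrt(3291105) - 552207 = -552207 + I*sqrt(3291105)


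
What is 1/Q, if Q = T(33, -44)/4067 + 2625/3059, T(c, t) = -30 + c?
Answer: 1777279/1526436 ≈ 1.1643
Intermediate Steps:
Q = 1526436/1777279 (Q = (-30 + 33)/4067 + 2625/3059 = 3*(1/4067) + 2625*(1/3059) = 3/4067 + 375/437 = 1526436/1777279 ≈ 0.85886)
1/Q = 1/(1526436/1777279) = 1777279/1526436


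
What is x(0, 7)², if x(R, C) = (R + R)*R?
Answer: 0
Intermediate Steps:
x(R, C) = 2*R² (x(R, C) = (2*R)*R = 2*R²)
x(0, 7)² = (2*0²)² = (2*0)² = 0² = 0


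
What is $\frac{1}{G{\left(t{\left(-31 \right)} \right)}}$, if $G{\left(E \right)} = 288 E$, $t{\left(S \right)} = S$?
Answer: $- \frac{1}{8928} \approx -0.00011201$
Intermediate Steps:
$\frac{1}{G{\left(t{\left(-31 \right)} \right)}} = \frac{1}{288 \left(-31\right)} = \frac{1}{-8928} = - \frac{1}{8928}$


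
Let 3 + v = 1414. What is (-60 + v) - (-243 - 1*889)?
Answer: 2483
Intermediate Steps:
v = 1411 (v = -3 + 1414 = 1411)
(-60 + v) - (-243 - 1*889) = (-60 + 1411) - (-243 - 1*889) = 1351 - (-243 - 889) = 1351 - 1*(-1132) = 1351 + 1132 = 2483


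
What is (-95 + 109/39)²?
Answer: 12931216/1521 ≈ 8501.8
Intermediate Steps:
(-95 + 109/39)² = (-3596/39)² = 12931216/1521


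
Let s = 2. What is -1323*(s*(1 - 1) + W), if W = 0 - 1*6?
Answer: 7938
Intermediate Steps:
W = -6 (W = 0 - 6 = -6)
-1323*(s*(1 - 1) + W) = -1323*(2*(1 - 1) - 6) = -1323*(2*0 - 6) = -1323*(0 - 6) = -1323*(-6) = 7938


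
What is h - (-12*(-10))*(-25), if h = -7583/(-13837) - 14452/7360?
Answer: 76344199639/25460080 ≈ 2998.6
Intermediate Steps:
h = -36040361/25460080 (h = -7583*(-1/13837) - 14452*1/7360 = 7583/13837 - 3613/1840 = -36040361/25460080 ≈ -1.4156)
h - (-12*(-10))*(-25) = -36040361/25460080 - (-12*(-10))*(-25) = -36040361/25460080 - 120*(-25) = -36040361/25460080 - 1*(-3000) = -36040361/25460080 + 3000 = 76344199639/25460080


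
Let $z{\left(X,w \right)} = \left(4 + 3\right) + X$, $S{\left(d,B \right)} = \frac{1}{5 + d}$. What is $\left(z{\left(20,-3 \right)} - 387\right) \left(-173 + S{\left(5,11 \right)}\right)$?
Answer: $62244$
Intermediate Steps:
$z{\left(X,w \right)} = 7 + X$
$\left(z{\left(20,-3 \right)} - 387\right) \left(-173 + S{\left(5,11 \right)}\right) = \left(\left(7 + 20\right) - 387\right) \left(-173 + \frac{1}{5 + 5}\right) = \left(27 - 387\right) \left(-173 + \frac{1}{10}\right) = - 360 \left(-173 + \frac{1}{10}\right) = \left(-360\right) \left(- \frac{1729}{10}\right) = 62244$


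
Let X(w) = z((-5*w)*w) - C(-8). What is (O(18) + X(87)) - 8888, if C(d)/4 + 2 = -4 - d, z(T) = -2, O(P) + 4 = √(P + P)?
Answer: -8896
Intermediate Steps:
O(P) = -4 + √2*√P (O(P) = -4 + √(P + P) = -4 + √(2*P) = -4 + √2*√P)
C(d) = -24 - 4*d (C(d) = -8 + 4*(-4 - d) = -8 + (-16 - 4*d) = -24 - 4*d)
X(w) = -10 (X(w) = -2 - (-24 - 4*(-8)) = -2 - (-24 + 32) = -2 - 1*8 = -2 - 8 = -10)
(O(18) + X(87)) - 8888 = ((-4 + √2*√18) - 10) - 8888 = ((-4 + √2*(3*√2)) - 10) - 8888 = ((-4 + 6) - 10) - 8888 = (2 - 10) - 8888 = -8 - 8888 = -8896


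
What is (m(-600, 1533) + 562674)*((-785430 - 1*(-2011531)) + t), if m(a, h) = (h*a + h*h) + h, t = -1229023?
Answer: -5827917312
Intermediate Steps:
m(a, h) = h + h**2 + a*h (m(a, h) = (a*h + h**2) + h = (h**2 + a*h) + h = h + h**2 + a*h)
(m(-600, 1533) + 562674)*((-785430 - 1*(-2011531)) + t) = (1533*(1 - 600 + 1533) + 562674)*((-785430 - 1*(-2011531)) - 1229023) = (1533*934 + 562674)*((-785430 + 2011531) - 1229023) = (1431822 + 562674)*(1226101 - 1229023) = 1994496*(-2922) = -5827917312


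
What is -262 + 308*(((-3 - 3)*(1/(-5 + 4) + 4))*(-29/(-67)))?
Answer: -178330/67 ≈ -2661.6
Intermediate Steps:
-262 + 308*(((-3 - 3)*(1/(-5 + 4) + 4))*(-29/(-67))) = -262 + 308*((-6*(1/(-1) + 4))*(-29*(-1/67))) = -262 + 308*(-6*(-1 + 4)*(29/67)) = -262 + 308*(-6*3*(29/67)) = -262 + 308*(-18*29/67) = -262 + 308*(-522/67) = -262 - 160776/67 = -178330/67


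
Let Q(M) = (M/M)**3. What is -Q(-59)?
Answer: -1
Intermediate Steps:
Q(M) = 1 (Q(M) = 1**3 = 1)
-Q(-59) = -1*1 = -1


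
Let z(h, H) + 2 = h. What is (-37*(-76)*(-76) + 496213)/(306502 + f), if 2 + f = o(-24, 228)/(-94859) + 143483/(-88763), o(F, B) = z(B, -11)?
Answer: 2378649780271917/2580706995596165 ≈ 0.92170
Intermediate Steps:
z(h, H) = -2 + h
o(F, B) = -2 + B
f = -30470653169/8419969417 (f = -2 + ((-2 + 228)/(-94859) + 143483/(-88763)) = -2 + (226*(-1/94859) + 143483*(-1/88763)) = -2 + (-226/94859 - 143483/88763) = -2 - 13630714335/8419969417 = -30470653169/8419969417 ≈ -3.6189)
(-37*(-76)*(-76) + 496213)/(306502 + f) = (-37*(-76)*(-76) + 496213)/(306502 - 30470653169/8419969417) = (2812*(-76) + 496213)/(2580706995596165/8419969417) = (-213712 + 496213)*(8419969417/2580706995596165) = 282501*(8419969417/2580706995596165) = 2378649780271917/2580706995596165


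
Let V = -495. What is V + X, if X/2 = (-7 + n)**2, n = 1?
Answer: -423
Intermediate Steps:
X = 72 (X = 2*(-7 + 1)**2 = 2*(-6)**2 = 2*36 = 72)
V + X = -495 + 72 = -423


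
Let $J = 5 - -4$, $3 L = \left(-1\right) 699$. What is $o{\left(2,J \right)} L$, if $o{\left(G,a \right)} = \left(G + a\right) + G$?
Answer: $-3029$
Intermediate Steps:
$L = -233$ ($L = \frac{\left(-1\right) 699}{3} = \frac{1}{3} \left(-699\right) = -233$)
$J = 9$ ($J = 5 + 4 = 9$)
$o{\left(G,a \right)} = a + 2 G$
$o{\left(2,J \right)} L = \left(9 + 2 \cdot 2\right) \left(-233\right) = \left(9 + 4\right) \left(-233\right) = 13 \left(-233\right) = -3029$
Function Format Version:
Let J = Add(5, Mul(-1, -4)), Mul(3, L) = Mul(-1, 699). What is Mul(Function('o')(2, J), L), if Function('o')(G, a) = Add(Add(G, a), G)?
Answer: -3029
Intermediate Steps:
L = -233 (L = Mul(Rational(1, 3), Mul(-1, 699)) = Mul(Rational(1, 3), -699) = -233)
J = 9 (J = Add(5, 4) = 9)
Function('o')(G, a) = Add(a, Mul(2, G))
Mul(Function('o')(2, J), L) = Mul(Add(9, Mul(2, 2)), -233) = Mul(Add(9, 4), -233) = Mul(13, -233) = -3029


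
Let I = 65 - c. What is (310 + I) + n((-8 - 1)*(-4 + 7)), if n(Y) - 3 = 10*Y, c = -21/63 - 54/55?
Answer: 18037/165 ≈ 109.32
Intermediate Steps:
c = -217/165 (c = -21*1/63 - 54*1/55 = -⅓ - 54/55 = -217/165 ≈ -1.3152)
n(Y) = 3 + 10*Y
I = 10942/165 (I = 65 - 1*(-217/165) = 65 + 217/165 = 10942/165 ≈ 66.315)
(310 + I) + n((-8 - 1)*(-4 + 7)) = (310 + 10942/165) + (3 + 10*((-8 - 1)*(-4 + 7))) = 62092/165 + (3 + 10*(-9*3)) = 62092/165 + (3 + 10*(-27)) = 62092/165 + (3 - 270) = 62092/165 - 267 = 18037/165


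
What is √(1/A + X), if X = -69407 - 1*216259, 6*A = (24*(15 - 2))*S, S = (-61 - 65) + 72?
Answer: I*√62567710062/468 ≈ 534.48*I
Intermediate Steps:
S = -54 (S = -126 + 72 = -54)
A = -2808 (A = ((24*(15 - 2))*(-54))/6 = ((24*13)*(-54))/6 = (312*(-54))/6 = (⅙)*(-16848) = -2808)
X = -285666 (X = -69407 - 216259 = -285666)
√(1/A + X) = √(1/(-2808) - 285666) = √(-1/2808 - 285666) = √(-802150129/2808) = I*√62567710062/468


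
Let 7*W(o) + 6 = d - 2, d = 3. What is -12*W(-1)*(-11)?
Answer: -660/7 ≈ -94.286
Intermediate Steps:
W(o) = -5/7 (W(o) = -6/7 + (3 - 2)/7 = -6/7 + (1/7)*1 = -6/7 + 1/7 = -5/7)
-12*W(-1)*(-11) = -12*(-5/7)*(-11) = (60/7)*(-11) = -660/7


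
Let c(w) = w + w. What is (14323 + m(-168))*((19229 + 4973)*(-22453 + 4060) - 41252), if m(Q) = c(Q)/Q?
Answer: -6377327239350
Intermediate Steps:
c(w) = 2*w
m(Q) = 2 (m(Q) = (2*Q)/Q = 2)
(14323 + m(-168))*((19229 + 4973)*(-22453 + 4060) - 41252) = (14323 + 2)*((19229 + 4973)*(-22453 + 4060) - 41252) = 14325*(24202*(-18393) - 41252) = 14325*(-445147386 - 41252) = 14325*(-445188638) = -6377327239350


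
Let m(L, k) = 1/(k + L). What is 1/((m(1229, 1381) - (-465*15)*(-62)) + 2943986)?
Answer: 2610/6555108961 ≈ 3.9816e-7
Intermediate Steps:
m(L, k) = 1/(L + k)
1/((m(1229, 1381) - (-465*15)*(-62)) + 2943986) = 1/((1/(1229 + 1381) - (-465*15)*(-62)) + 2943986) = 1/((1/2610 - (-93*75)*(-62)) + 2943986) = 1/((1/2610 - (-6975)*(-62)) + 2943986) = 1/((1/2610 - 1*432450) + 2943986) = 1/((1/2610 - 432450) + 2943986) = 1/(-1128694499/2610 + 2943986) = 1/(6555108961/2610) = 2610/6555108961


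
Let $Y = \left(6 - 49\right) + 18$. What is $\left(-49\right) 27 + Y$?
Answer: $-1348$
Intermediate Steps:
$Y = -25$ ($Y = -43 + 18 = -25$)
$\left(-49\right) 27 + Y = \left(-49\right) 27 - 25 = -1323 - 25 = -1348$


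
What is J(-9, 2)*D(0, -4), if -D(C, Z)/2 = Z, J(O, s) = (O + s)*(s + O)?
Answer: 392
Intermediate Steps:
J(O, s) = (O + s)² (J(O, s) = (O + s)*(O + s) = (O + s)²)
D(C, Z) = -2*Z
J(-9, 2)*D(0, -4) = (-9 + 2)²*(-2*(-4)) = (-7)²*8 = 49*8 = 392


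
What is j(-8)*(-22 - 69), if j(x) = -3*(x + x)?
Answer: -4368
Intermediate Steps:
j(x) = -6*x (j(x) = -3*2*x = -6*x)
j(-8)*(-22 - 69) = (-6*(-8))*(-22 - 69) = 48*(-91) = -4368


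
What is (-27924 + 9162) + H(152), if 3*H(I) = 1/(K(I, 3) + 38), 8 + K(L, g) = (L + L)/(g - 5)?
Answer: -6866893/366 ≈ -18762.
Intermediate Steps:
K(L, g) = -8 + 2*L/(-5 + g) (K(L, g) = -8 + (L + L)/(g - 5) = -8 + (2*L)/(-5 + g) = -8 + 2*L/(-5 + g))
H(I) = 1/(3*(30 - I)) (H(I) = 1/(3*(2*(20 + I - 4*3)/(-5 + 3) + 38)) = 1/(3*(2*(20 + I - 12)/(-2) + 38)) = 1/(3*(2*(-½)*(8 + I) + 38)) = 1/(3*((-8 - I) + 38)) = 1/(3*(30 - I)))
(-27924 + 9162) + H(152) = (-27924 + 9162) + 1/(3*(30 - 1*152)) = -18762 + 1/(3*(30 - 152)) = -18762 + (⅓)/(-122) = -18762 + (⅓)*(-1/122) = -18762 - 1/366 = -6866893/366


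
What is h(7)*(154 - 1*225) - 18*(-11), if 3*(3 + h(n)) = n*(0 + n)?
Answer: -2246/3 ≈ -748.67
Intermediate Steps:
h(n) = -3 + n²/3 (h(n) = -3 + (n*(0 + n))/3 = -3 + (n*n)/3 = -3 + n²/3)
h(7)*(154 - 1*225) - 18*(-11) = (-3 + (⅓)*7²)*(154 - 1*225) - 18*(-11) = (-3 + (⅓)*49)*(154 - 225) + 198 = (-3 + 49/3)*(-71) + 198 = (40/3)*(-71) + 198 = -2840/3 + 198 = -2246/3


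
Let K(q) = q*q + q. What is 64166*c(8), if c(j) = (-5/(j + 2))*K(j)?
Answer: -2309976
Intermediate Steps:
K(q) = q + q² (K(q) = q² + q = q + q²)
c(j) = -5*j*(1 + j)/(2 + j) (c(j) = (-5/(j + 2))*(j*(1 + j)) = (-5/(2 + j))*(j*(1 + j)) = -5*j*(1 + j)/(2 + j))
64166*c(8) = 64166*(-5*8*(1 + 8)/(2 + 8)) = 64166*(-5*8*9/10) = 64166*(-5*8*⅒*9) = 64166*(-36) = -2309976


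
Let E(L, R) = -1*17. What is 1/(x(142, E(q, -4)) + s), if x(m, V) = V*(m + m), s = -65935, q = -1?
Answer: -1/70763 ≈ -1.4132e-5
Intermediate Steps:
E(L, R) = -17
x(m, V) = 2*V*m (x(m, V) = V*(2*m) = 2*V*m)
1/(x(142, E(q, -4)) + s) = 1/(2*(-17)*142 - 65935) = 1/(-4828 - 65935) = 1/(-70763) = -1/70763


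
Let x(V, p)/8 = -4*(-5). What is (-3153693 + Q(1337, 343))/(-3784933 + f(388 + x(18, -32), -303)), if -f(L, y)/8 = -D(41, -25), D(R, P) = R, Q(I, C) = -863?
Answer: 3154556/3784605 ≈ 0.83352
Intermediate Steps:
x(V, p) = 160 (x(V, p) = 8*(-4*(-5)) = 8*20 = 160)
f(L, y) = 328 (f(L, y) = -(-8)*41 = -8*(-41) = 328)
(-3153693 + Q(1337, 343))/(-3784933 + f(388 + x(18, -32), -303)) = (-3153693 - 863)/(-3784933 + 328) = -3154556/(-3784605) = -3154556*(-1/3784605) = 3154556/3784605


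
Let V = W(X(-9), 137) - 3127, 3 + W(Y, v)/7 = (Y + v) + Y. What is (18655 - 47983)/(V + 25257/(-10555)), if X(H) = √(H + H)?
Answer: 895012673483760/66924622381913 + 17153716425300*I*√2/66924622381913 ≈ 13.373 + 0.36248*I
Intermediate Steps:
X(H) = √2*√H (X(H) = √(2*H) = √2*√H)
W(Y, v) = -21 + 7*v + 14*Y (W(Y, v) = -21 + 7*((Y + v) + Y) = -21 + 7*(v + 2*Y) = -21 + (7*v + 14*Y) = -21 + 7*v + 14*Y)
V = -2189 + 42*I*√2 (V = (-21 + 7*137 + 14*(√2*√(-9))) - 3127 = (-21 + 959 + 14*(√2*(3*I))) - 3127 = (-21 + 959 + 14*(3*I*√2)) - 3127 = (-21 + 959 + 42*I*√2) - 3127 = (938 + 42*I*√2) - 3127 = -2189 + 42*I*√2 ≈ -2189.0 + 59.397*I)
(18655 - 47983)/(V + 25257/(-10555)) = (18655 - 47983)/((-2189 + 42*I*√2) + 25257/(-10555)) = -29328/((-2189 + 42*I*√2) + 25257*(-1/10555)) = -29328/((-2189 + 42*I*√2) - 25257/10555) = -29328/(-23130152/10555 + 42*I*√2)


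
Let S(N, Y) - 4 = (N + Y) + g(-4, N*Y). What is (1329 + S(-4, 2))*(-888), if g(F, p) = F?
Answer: -1178376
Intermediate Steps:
S(N, Y) = N + Y (S(N, Y) = 4 + ((N + Y) - 4) = 4 + (-4 + N + Y) = N + Y)
(1329 + S(-4, 2))*(-888) = (1329 + (-4 + 2))*(-888) = (1329 - 2)*(-888) = 1327*(-888) = -1178376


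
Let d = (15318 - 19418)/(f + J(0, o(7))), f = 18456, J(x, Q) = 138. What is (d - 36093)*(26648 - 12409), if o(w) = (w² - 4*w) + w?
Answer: -4778019916369/9297 ≈ -5.1393e+8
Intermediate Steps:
o(w) = w² - 3*w
d = -2050/9297 (d = (15318 - 19418)/(18456 + 138) = -4100/18594 = -4100*1/18594 = -2050/9297 ≈ -0.22050)
(d - 36093)*(26648 - 12409) = (-2050/9297 - 36093)*(26648 - 12409) = -335558671/9297*14239 = -4778019916369/9297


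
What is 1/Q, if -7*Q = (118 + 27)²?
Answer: -7/21025 ≈ -0.00033294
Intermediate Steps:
Q = -21025/7 (Q = -(118 + 27)²/7 = -⅐*145² = -⅐*21025 = -21025/7 ≈ -3003.6)
1/Q = 1/(-21025/7) = -7/21025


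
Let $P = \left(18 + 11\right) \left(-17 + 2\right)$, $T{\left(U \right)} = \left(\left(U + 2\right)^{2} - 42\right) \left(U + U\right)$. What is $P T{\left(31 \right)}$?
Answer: $-28237590$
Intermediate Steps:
$T{\left(U \right)} = 2 U \left(-42 + \left(2 + U\right)^{2}\right)$ ($T{\left(U \right)} = \left(\left(2 + U\right)^{2} - 42\right) 2 U = \left(-42 + \left(2 + U\right)^{2}\right) 2 U = 2 U \left(-42 + \left(2 + U\right)^{2}\right)$)
$P = -435$ ($P = 29 \left(-15\right) = -435$)
$P T{\left(31 \right)} = - 435 \cdot 2 \cdot 31 \left(-42 + \left(2 + 31\right)^{2}\right) = - 435 \cdot 2 \cdot 31 \left(-42 + 33^{2}\right) = - 435 \cdot 2 \cdot 31 \left(-42 + 1089\right) = - 435 \cdot 2 \cdot 31 \cdot 1047 = \left(-435\right) 64914 = -28237590$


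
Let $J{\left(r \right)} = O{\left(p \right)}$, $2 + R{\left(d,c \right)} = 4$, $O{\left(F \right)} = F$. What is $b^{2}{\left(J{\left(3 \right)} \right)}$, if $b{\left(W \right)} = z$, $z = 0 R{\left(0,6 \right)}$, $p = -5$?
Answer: $0$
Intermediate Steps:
$R{\left(d,c \right)} = 2$ ($R{\left(d,c \right)} = -2 + 4 = 2$)
$z = 0$ ($z = 0 \cdot 2 = 0$)
$J{\left(r \right)} = -5$
$b{\left(W \right)} = 0$
$b^{2}{\left(J{\left(3 \right)} \right)} = 0^{2} = 0$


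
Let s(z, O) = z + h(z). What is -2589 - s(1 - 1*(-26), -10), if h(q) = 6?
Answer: -2622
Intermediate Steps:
s(z, O) = 6 + z (s(z, O) = z + 6 = 6 + z)
-2589 - s(1 - 1*(-26), -10) = -2589 - (6 + (1 - 1*(-26))) = -2589 - (6 + (1 + 26)) = -2589 - (6 + 27) = -2589 - 1*33 = -2589 - 33 = -2622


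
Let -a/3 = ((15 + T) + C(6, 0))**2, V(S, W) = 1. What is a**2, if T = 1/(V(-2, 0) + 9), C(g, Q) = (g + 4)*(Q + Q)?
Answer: 4678970409/10000 ≈ 4.6790e+5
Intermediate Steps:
C(g, Q) = 2*Q*(4 + g) (C(g, Q) = (4 + g)*(2*Q) = 2*Q*(4 + g))
T = 1/10 (T = 1/(1 + 9) = 1/10 ≈ 0.10000)
a = -68403/100 (a = -3*((15 + 1/10) + 2*0*(4 + 6))**2 = -3*(151/10 + 2*0*10)**2 = -3*(151/10 + 0)**2 = -3*(151/10)**2 = -3*22801/100 = -68403/100 ≈ -684.03)
a**2 = (-68403/100)**2 = 4678970409/10000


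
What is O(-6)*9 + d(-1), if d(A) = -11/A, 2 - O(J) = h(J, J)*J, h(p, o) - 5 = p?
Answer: -25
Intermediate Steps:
h(p, o) = 5 + p
O(J) = 2 - J*(5 + J) (O(J) = 2 - (5 + J)*J = 2 - J*(5 + J))
O(-6)*9 + d(-1) = (2 - 1*(-6)*(5 - 6))*9 - 11/(-1) = (2 - 1*(-6)*(-1))*9 - 11*(-1) = (2 - 6)*9 + 11 = -4*9 + 11 = -36 + 11 = -25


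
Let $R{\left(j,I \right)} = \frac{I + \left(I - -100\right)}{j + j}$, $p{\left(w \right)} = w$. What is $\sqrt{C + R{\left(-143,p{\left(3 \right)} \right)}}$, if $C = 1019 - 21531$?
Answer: $\frac{i \sqrt{419457467}}{143} \approx 143.22 i$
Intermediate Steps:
$C = -20512$ ($C = 1019 - 21531 = -20512$)
$R{\left(j,I \right)} = \frac{100 + 2 I}{2 j}$ ($R{\left(j,I \right)} = \frac{I + \left(I + 100\right)}{2 j} = \left(I + \left(100 + I\right)\right) \frac{1}{2 j} = \left(100 + 2 I\right) \frac{1}{2 j} = \frac{100 + 2 I}{2 j}$)
$\sqrt{C + R{\left(-143,p{\left(3 \right)} \right)}} = \sqrt{-20512 + \frac{50 + 3}{-143}} = \sqrt{-20512 - \frac{53}{143}} = \sqrt{- \frac{2933269}{143}} = \frac{i \sqrt{419457467}}{143}$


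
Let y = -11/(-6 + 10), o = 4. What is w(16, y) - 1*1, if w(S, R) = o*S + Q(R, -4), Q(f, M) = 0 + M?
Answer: 59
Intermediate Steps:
y = -11/4 ≈ -2.7500
Q(f, M) = M
w(S, R) = -4 + 4*S (w(S, R) = 4*S - 4 = -4 + 4*S)
w(16, y) - 1*1 = (-4 + 4*16) - 1*1 = (-4 + 64) - 1 = 60 - 1 = 59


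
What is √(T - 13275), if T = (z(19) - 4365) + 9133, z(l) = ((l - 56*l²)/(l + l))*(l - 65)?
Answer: √15942 ≈ 126.26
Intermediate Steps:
z(l) = (-65 + l)*(l - 56*l²)/(2*l) (z(l) = ((l - 56*l²)/((2*l)))*(-65 + l) = ((l - 56*l²)*(1/(2*l)))*(-65 + l) = ((l - 56*l²)/(2*l))*(-65 + l) = (-65 + l)*(l - 56*l²)/(2*l))
T = 29217 (T = ((-65/2 - 28*19² + (3641/2)*19) - 4365) + 9133 = ((-65/2 - 28*361 + 69179/2) - 4365) + 9133 = ((-65/2 - 10108 + 69179/2) - 4365) + 9133 = (24449 - 4365) + 9133 = 20084 + 9133 = 29217)
√(T - 13275) = √(29217 - 13275) = √15942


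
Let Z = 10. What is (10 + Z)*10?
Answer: 200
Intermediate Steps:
(10 + Z)*10 = (10 + 10)*10 = 20*10 = 200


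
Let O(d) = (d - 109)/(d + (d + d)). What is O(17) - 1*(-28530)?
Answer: 1454938/51 ≈ 28528.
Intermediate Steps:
O(d) = (-109 + d)/(3*d) (O(d) = (-109 + d)/(d + 2*d) = (-109 + d)/((3*d)) = (-109 + d)*(1/(3*d)) = (-109 + d)/(3*d))
O(17) - 1*(-28530) = (⅓)*(-109 + 17)/17 - 1*(-28530) = (⅓)*(1/17)*(-92) + 28530 = -92/51 + 28530 = 1454938/51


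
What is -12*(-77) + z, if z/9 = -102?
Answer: 6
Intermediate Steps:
z = -918 (z = 9*(-102) = -918)
-12*(-77) + z = -12*(-77) - 918 = 924 - 918 = 6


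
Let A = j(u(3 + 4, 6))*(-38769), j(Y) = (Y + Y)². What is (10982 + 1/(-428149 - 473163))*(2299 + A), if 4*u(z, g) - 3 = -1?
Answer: -180493829864005/450656 ≈ -4.0051e+8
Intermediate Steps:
u(z, g) = ½ (u(z, g) = ¾ + (¼)*(-1) = ¾ - ¼ = ½)
j(Y) = 4*Y² (j(Y) = (2*Y)² = 4*Y²)
A = -38769 (A = (4*(½)²)*(-38769) = (4*(¼))*(-38769) = 1*(-38769) = -38769)
(10982 + 1/(-428149 - 473163))*(2299 + A) = (10982 + 1/(-428149 - 473163))*(2299 - 38769) = (10982 + 1/(-901312))*(-36470) = (10982 - 1/901312)*(-36470) = (9898208383/901312)*(-36470) = -180493829864005/450656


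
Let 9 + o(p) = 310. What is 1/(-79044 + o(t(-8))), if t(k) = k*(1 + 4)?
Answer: -1/78743 ≈ -1.2700e-5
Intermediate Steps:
t(k) = 5*k (t(k) = k*5 = 5*k)
o(p) = 301 (o(p) = -9 + 310 = 301)
1/(-79044 + o(t(-8))) = 1/(-79044 + 301) = 1/(-78743) = -1/78743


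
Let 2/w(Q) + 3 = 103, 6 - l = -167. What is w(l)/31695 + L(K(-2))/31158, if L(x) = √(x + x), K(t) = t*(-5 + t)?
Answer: 1/1584750 + √7/15579 ≈ 0.00017046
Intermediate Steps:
l = 173 (l = 6 - 1*(-167) = 6 + 167 = 173)
w(Q) = 1/50 (w(Q) = 2/(-3 + 103) = 2/100 = 2*(1/100) = 1/50)
L(x) = √2*√x (L(x) = √(2*x) = √2*√x)
w(l)/31695 + L(K(-2))/31158 = (1/50)/31695 + (√2*√(-2*(-5 - 2)))/31158 = (1/50)*(1/31695) + (√2*√(-2*(-7)))*(1/31158) = 1/1584750 + (√2*√14)*(1/31158) = 1/1584750 + (2*√7)*(1/31158) = 1/1584750 + √7/15579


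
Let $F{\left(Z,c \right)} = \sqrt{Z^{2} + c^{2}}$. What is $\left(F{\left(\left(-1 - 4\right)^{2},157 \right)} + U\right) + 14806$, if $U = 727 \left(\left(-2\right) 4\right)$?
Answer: $8990 + \sqrt{25274} \approx 9149.0$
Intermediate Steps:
$U = -5816$ ($U = 727 \left(-8\right) = -5816$)
$\left(F{\left(\left(-1 - 4\right)^{2},157 \right)} + U\right) + 14806 = \left(\sqrt{\left(\left(-1 - 4\right)^{2}\right)^{2} + 157^{2}} - 5816\right) + 14806 = \left(\sqrt{\left(\left(-5\right)^{2}\right)^{2} + 24649} - 5816\right) + 14806 = \left(\sqrt{25^{2} + 24649} - 5816\right) + 14806 = \left(\sqrt{625 + 24649} - 5816\right) + 14806 = \left(\sqrt{25274} - 5816\right) + 14806 = \left(-5816 + \sqrt{25274}\right) + 14806 = 8990 + \sqrt{25274}$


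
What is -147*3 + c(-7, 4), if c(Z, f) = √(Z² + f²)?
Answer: -441 + √65 ≈ -432.94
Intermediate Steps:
-147*3 + c(-7, 4) = -147*3 + √((-7)² + 4²) = -49*9 + √(49 + 16) = -441 + √65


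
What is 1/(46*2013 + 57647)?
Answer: 1/150245 ≈ 6.6558e-6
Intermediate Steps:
1/(46*2013 + 57647) = 1/(92598 + 57647) = 1/150245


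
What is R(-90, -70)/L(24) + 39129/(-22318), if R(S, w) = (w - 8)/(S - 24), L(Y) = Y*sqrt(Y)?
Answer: -39129/22318 + 13*sqrt(6)/5472 ≈ -1.7474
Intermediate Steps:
L(Y) = Y**(3/2)
R(S, w) = (-8 + w)/(-24 + S)
R(-90, -70)/L(24) + 39129/(-22318) = ((-8 - 70)/(-24 - 90))/(24**(3/2)) + 39129/(-22318) = (-78/(-114))/((48*sqrt(6))) + 39129*(-1/22318) = (-1/114*(-78))*(sqrt(6)/288) - 39129/22318 = 13*(sqrt(6)/288)/19 - 39129/22318 = 13*sqrt(6)/5472 - 39129/22318 = -39129/22318 + 13*sqrt(6)/5472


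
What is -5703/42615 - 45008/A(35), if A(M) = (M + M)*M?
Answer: -64399609/3480225 ≈ -18.504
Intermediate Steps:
A(M) = 2*M² (A(M) = (2*M)*M = 2*M²)
-5703/42615 - 45008/A(35) = -5703/42615 - 45008/(2*35²) = -5703*1/42615 - 45008/(2*1225) = -1901/14205 - 45008/2450 = -1901/14205 - 45008*1/2450 = -1901/14205 - 22504/1225 = -64399609/3480225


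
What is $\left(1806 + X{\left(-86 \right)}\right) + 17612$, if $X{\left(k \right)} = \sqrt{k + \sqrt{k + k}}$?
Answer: $19418 + \sqrt{-86 + 2 i \sqrt{43}} \approx 19419.0 + 9.3004 i$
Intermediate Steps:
$X{\left(k \right)} = \sqrt{k + \sqrt{2} \sqrt{k}}$ ($X{\left(k \right)} = \sqrt{k + \sqrt{2 k}} = \sqrt{k + \sqrt{2} \sqrt{k}}$)
$\left(1806 + X{\left(-86 \right)}\right) + 17612 = \left(1806 + \sqrt{-86 + \sqrt{2} \sqrt{-86}}\right) + 17612 = \left(1806 + \sqrt{-86 + \sqrt{2} i \sqrt{86}}\right) + 17612 = \left(1806 + \sqrt{-86 + 2 i \sqrt{43}}\right) + 17612 = 19418 + \sqrt{-86 + 2 i \sqrt{43}}$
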